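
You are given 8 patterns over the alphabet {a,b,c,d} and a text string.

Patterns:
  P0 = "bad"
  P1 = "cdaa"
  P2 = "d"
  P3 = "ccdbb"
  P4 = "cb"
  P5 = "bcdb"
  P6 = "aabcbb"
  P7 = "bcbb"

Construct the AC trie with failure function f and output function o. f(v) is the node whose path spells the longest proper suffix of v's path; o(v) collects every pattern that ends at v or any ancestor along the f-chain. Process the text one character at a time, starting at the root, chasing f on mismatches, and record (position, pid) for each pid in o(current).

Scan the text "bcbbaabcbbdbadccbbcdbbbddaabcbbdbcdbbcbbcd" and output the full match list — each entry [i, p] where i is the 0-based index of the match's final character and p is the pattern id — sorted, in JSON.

Build:
Trie (insert patterns):
  n0 'ε': a→17 b→1 c→4 d→8
  n1 'b': a→2 c→14
  n2 'ba': d→3
  n3 'bad': ·  ←P0
  n4 'c': b→13 c→9 d→5
  n5 'cd': a→6
  n6 'cda': a→7
  n7 'cdaa': ·  ←P1
  n8 'd': ·  ←P2
  n9 'cc': d→10
  n10 'ccd': b→11
  n11 'ccdb': b→12
  n12 'ccdbb': ·  ←P3
  n13 'cb': ·  ←P4
  n14 'bc': b→23 d→15
  n15 'bcd': b→16
  n16 'bcdb': ·  ←P5
  n17 'a': a→18
  n18 'aa': b→19
  n19 'aab': c→20
  n20 'aabc': b→21
  n21 'aabcb': b→22
  n22 'aabcbb': ·  ←P6
  n23 'bcb': b→24
  n24 'bcbb': ·  ←P7

BFS fail/out derivation:
  n1('b'): parent n0 fail=0; on 'b' 0 → fail=0;  out ∅∪∅=∅
  n4('c'): parent n0 fail=0; on 'c' 0 → fail=0;  out ∅∪∅=∅
  n8('d'): parent n0 fail=0; on 'd' 0 → fail=0;  out {2}∪∅={2}
  n17('a'): parent n0 fail=0; on 'a' 0 → fail=0;  out ∅∪∅=∅
  n2('ba'): parent n1 fail=0; on 'a' 0 → fail=17;  out ∅∪∅=∅
  n5('cd'): parent n4 fail=0; on 'd' 0 → fail=8;  out ∅∪{2}={2}
  n9('cc'): parent n4 fail=0; on 'c' 0 → fail=4;  out ∅∪∅=∅
  n13('cb'): parent n4 fail=0; on 'b' 0 → fail=1;  out {4}∪∅={4}
  n14('bc'): parent n1 fail=0; on 'c' 0 → fail=4;  out ∅∪∅=∅
  n18('aa'): parent n17 fail=0; on 'a' 0 → fail=17;  out ∅∪∅=∅
  n3('bad'): parent n2 fail=17; on 'd' 17→0 → fail=8;  out {0}∪{2}={0,2}
  n6('cda'): parent n5 fail=8; on 'a' 8→0 → fail=17;  out ∅∪∅=∅
  n10('ccd'): parent n9 fail=4; on 'd' 4 → fail=5;  out ∅∪{2}={2}
  n15('bcd'): parent n14 fail=4; on 'd' 4 → fail=5;  out ∅∪{2}={2}
  n19('aab'): parent n18 fail=17; on 'b' 17→0 → fail=1;  out ∅∪∅=∅
  n23('bcb'): parent n14 fail=4; on 'b' 4 → fail=13;  out ∅∪{4}={4}
  n7('cdaa'): parent n6 fail=17; on 'a' 17 → fail=18;  out {1}∪∅={1}
  n11('ccdb'): parent n10 fail=5; on 'b' 5→8→0 → fail=1;  out ∅∪∅=∅
  n16('bcdb'): parent n15 fail=5; on 'b' 5→8→0 → fail=1;  out {5}∪∅={5}
  n20('aabc'): parent n19 fail=1; on 'c' 1 → fail=14;  out ∅∪∅=∅
  n24('bcbb'): parent n23 fail=13; on 'b' 13→1→0 → fail=1;  out {7}∪∅={7}
  n12('ccdbb'): parent n11 fail=1; on 'b' 1→0 → fail=1;  out {3}∪∅={3}
  n21('aabcb'): parent n20 fail=14; on 'b' 14 → fail=23;  out ∅∪{4}={4}
  n22('aabcbb'): parent n21 fail=23; on 'b' 23 → fail=24;  out {6}∪{7}={6,7}

Scan:
i=0 'b': node 0→1
i=1 'c': node 1→14
i=2 'b': node 14→23  ** P4@[1:2]
i=3 'b': node 23→24  ** P7@[0:3]
i=4 'a': node 24→2 ·f
i=5 'a': node 2→18 ·f
i=6 'b': node 18→19
i=7 'c': node 19→20
i=8 'b': node 20→21  ** P4@[7:8]
i=9 'b': node 21→22  ** P6@[4:9],P7@[6:9]
i=10 'd': node 22→8 ·f  ** P2@[10:10]
i=11 'b': node 8→1 ·f
i=12 'a': node 1→2
i=13 'd': node 2→3  ** P0@[11:13],P2@[13:13]
i=14 'c': node 3→4 ·f
i=15 'c': node 4→9
i=16 'b': node 9→13 ·f  ** P4@[15:16]
i=17 'b': node 13→1 ·f
i=18 'c': node 1→14
i=19 'd': node 14→15  ** P2@[19:19]
i=20 'b': node 15→16  ** P5@[17:20]
i=21 'b': node 16→1 ·f
i=22 'b': node 1→1 ·f
i=23 'd': node 1→8 ·f  ** P2@[23:23]
i=24 'd': node 8→8 ·f  ** P2@[24:24]
i=25 'a': node 8→17 ·f
i=26 'a': node 17→18
i=27 'b': node 18→19
i=28 'c': node 19→20
i=29 'b': node 20→21  ** P4@[28:29]
i=30 'b': node 21→22  ** P6@[25:30],P7@[27:30]
i=31 'd': node 22→8 ·f  ** P2@[31:31]
i=32 'b': node 8→1 ·f
i=33 'c': node 1→14
i=34 'd': node 14→15  ** P2@[34:34]
i=35 'b': node 15→16  ** P5@[32:35]
i=36 'b': node 16→1 ·f
i=37 'c': node 1→14
i=38 'b': node 14→23  ** P4@[37:38]
i=39 'b': node 23→24  ** P7@[36:39]
i=40 'c': node 24→14 ·f
i=41 'd': node 14→15  ** P2@[41:41]

Matches: [[2,4],[3,7],[8,4],[9,6],[9,7],[10,2],[13,0],[13,2],[16,4],[19,2],[20,5],[23,2],[24,2],[29,4],[30,6],[30,7],[31,2],[34,2],[35,5],[38,4],[39,7],[41,2]]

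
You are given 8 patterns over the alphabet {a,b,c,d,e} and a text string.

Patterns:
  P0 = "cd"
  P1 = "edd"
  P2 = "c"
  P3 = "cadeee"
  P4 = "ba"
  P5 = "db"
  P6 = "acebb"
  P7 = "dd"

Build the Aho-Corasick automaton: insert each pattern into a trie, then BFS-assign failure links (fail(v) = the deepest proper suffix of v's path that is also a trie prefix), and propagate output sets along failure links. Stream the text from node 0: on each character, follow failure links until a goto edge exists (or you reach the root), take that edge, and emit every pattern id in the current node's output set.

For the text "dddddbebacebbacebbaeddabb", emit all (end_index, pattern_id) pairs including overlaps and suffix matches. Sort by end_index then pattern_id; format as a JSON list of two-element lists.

Build automaton:
Trie (insert patterns):
  0='ε' goto a→15 b→11 c→1 d→13 e→3
  1='c' goto a→6 d→2  ←P2
  2='cd' goto ·  ←P0
  3='e' goto d→4
  4='ed' goto d→5
  5='edd' goto ·  ←P1
  6='ca' goto d→7
  7='cad' goto e→8
  8='cade' goto e→9
  9='cadee' goto e→10
  10='cadeee' goto ·  ←P3
  11='b' goto a→12
  12='ba' goto ·  ←P4
  13='d' goto b→14 d→20
  14='db' goto ·  ←P5
  15='a' goto c→16
  16='ac' goto e→17
  17='ace' goto b→18
  18='aceb' goto b→19
  19='acebb' goto ·  ←P6
  20='dd' goto ·  ←P7

BFS fail/out derivation:
  n1('c'): parent n0 fail=0; on 'c' 0 → fail=0;  out {2}∪∅={2}
  n3('e'): parent n0 fail=0; on 'e' 0 → fail=0;  out ∅∪∅=∅
  n11('b'): parent n0 fail=0; on 'b' 0 → fail=0;  out ∅∪∅=∅
  n13('d'): parent n0 fail=0; on 'd' 0 → fail=0;  out ∅∪∅=∅
  n15('a'): parent n0 fail=0; on 'a' 0 → fail=0;  out ∅∪∅=∅
  n2('cd'): parent n1 fail=0; on 'd' 0 → fail=13;  out {0}∪∅={0}
  n4('ed'): parent n3 fail=0; on 'd' 0 → fail=13;  out ∅∪∅=∅
  n6('ca'): parent n1 fail=0; on 'a' 0 → fail=15;  out ∅∪∅=∅
  n12('ba'): parent n11 fail=0; on 'a' 0 → fail=15;  out {4}∪∅={4}
  n14('db'): parent n13 fail=0; on 'b' 0 → fail=11;  out {5}∪∅={5}
  n16('ac'): parent n15 fail=0; on 'c' 0 → fail=1;  out ∅∪{2}={2}
  n20('dd'): parent n13 fail=0; on 'd' 0 → fail=13;  out {7}∪∅={7}
  n5('edd'): parent n4 fail=13; on 'd' 13 → fail=20;  out {1}∪{7}={1,7}
  n7('cad'): parent n6 fail=15; on 'd' 15→0 → fail=13;  out ∅∪∅=∅
  n17('ace'): parent n16 fail=1; on 'e' 1→0 → fail=3;  out ∅∪∅=∅
  n8('cade'): parent n7 fail=13; on 'e' 13→0 → fail=3;  out ∅∪∅=∅
  n18('aceb'): parent n17 fail=3; on 'b' 3→0 → fail=11;  out ∅∪∅=∅
  n9('cadee'): parent n8 fail=3; on 'e' 3→0 → fail=3;  out ∅∪∅=∅
  n19('acebb'): parent n18 fail=11; on 'b' 11→0 → fail=11;  out {6}∪∅={6}
  n10('cadeee'): parent n9 fail=3; on 'e' 3→0 → fail=3;  out {3}∪∅={3}

Scan:
i=0 'd': node 0→13
i=1 'd': node 13→20  ** P7@[0:1]
i=2 'd': node 20→20 ·f  ** P7@[1:2]
i=3 'd': node 20→20 ·f  ** P7@[2:3]
i=4 'd': node 20→20 ·f  ** P7@[3:4]
i=5 'b': node 20→14 ·f  ** P5@[4:5]
i=6 'e': node 14→3 ·f
i=7 'b': node 3→11 ·f
i=8 'a': node 11→12  ** P4@[7:8]
i=9 'c': node 12→16 ·f  ** P2@[9:9]
i=10 'e': node 16→17
i=11 'b': node 17→18
i=12 'b': node 18→19  ** P6@[8:12]
i=13 'a': node 19→12 ·f  ** P4@[12:13]
i=14 'c': node 12→16 ·f  ** P2@[14:14]
i=15 'e': node 16→17
i=16 'b': node 17→18
i=17 'b': node 18→19  ** P6@[13:17]
i=18 'a': node 19→12 ·f  ** P4@[17:18]
i=19 'e': node 12→3 ·f
i=20 'd': node 3→4
i=21 'd': node 4→5  ** P1@[19:21],P7@[20:21]
i=22 'a': node 5→15 ·f
i=23 'b': node 15→11 ·f
i=24 'b': node 11→11 ·f

All matches (sorted): [[1,7],[2,7],[3,7],[4,7],[5,5],[8,4],[9,2],[12,6],[13,4],[14,2],[17,6],[18,4],[21,1],[21,7]]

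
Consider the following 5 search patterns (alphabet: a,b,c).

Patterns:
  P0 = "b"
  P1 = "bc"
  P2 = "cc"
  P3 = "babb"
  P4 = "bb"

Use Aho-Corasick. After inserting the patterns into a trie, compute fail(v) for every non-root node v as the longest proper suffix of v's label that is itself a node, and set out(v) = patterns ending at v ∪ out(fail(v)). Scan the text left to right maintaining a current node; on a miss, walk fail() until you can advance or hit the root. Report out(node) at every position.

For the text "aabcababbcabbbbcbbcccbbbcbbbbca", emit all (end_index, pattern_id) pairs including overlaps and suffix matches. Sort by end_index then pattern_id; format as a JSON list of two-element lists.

Build:
Trie nodes:
  0='ε' goto b→1 c→3
  1='b' goto a→5 b→8 c→2  ←P0
  2='bc' goto ·  ←P1
  3='c' goto c→4
  4='cc' goto ·  ←P2
  5='ba' goto b→6
  6='bab' goto b→7
  7='babb' goto ·  ←P3
  8='bb' goto ·  ←P4

Failure links (BFS by depth):
  n1('b'): parent n0 fail=0; on 'b' 0 → fail=0;  out {0}∪∅={0}
  n3('c'): parent n0 fail=0; on 'c' 0 → fail=0;  out ∅∪∅=∅
  n2('bc'): parent n1 fail=0; on 'c' 0 → fail=3;  out {1}∪∅={1}
  n4('cc'): parent n3 fail=0; on 'c' 0 → fail=3;  out {2}∪∅={2}
  n5('ba'): parent n1 fail=0; on 'a' 0 → fail=0;  out ∅∪∅=∅
  n8('bb'): parent n1 fail=0; on 'b' 0 → fail=1;  out {4}∪{0}={0,4}
  n6('bab'): parent n5 fail=0; on 'b' 0 → fail=1;  out ∅∪{0}={0}
  n7('babb'): parent n6 fail=1; on 'b' 1 → fail=8;  out {3}∪{0,4}={0,3,4}

Text stream:
[0] read 'a'  n0⇒n0
[1] read 'a'  n0⇒n0
[2] read 'b'  n0⇒n1  emit P0@[2:2]
[3] read 'c'  n1⇒n2  emit P1@[2:3]
[4] read 'a'  n2⇒n0 ·f
[5] read 'b'  n0⇒n1  emit P0@[5:5]
[6] read 'a'  n1⇒n5
[7] read 'b'  n5⇒n6  emit P0@[7:7]
[8] read 'b'  n6⇒n7  emit P0@[8:8],P3@[5:8],P4@[7:8]
[9] read 'c'  n7⇒n2 ·f  emit P1@[8:9]
[10] read 'a'  n2⇒n0 ·f
[11] read 'b'  n0⇒n1  emit P0@[11:11]
[12] read 'b'  n1⇒n8  emit P0@[12:12],P4@[11:12]
[13] read 'b'  n8⇒n8 ·f  emit P0@[13:13],P4@[12:13]
[14] read 'b'  n8⇒n8 ·f  emit P0@[14:14],P4@[13:14]
[15] read 'c'  n8⇒n2 ·f  emit P1@[14:15]
[16] read 'b'  n2⇒n1 ·f  emit P0@[16:16]
[17] read 'b'  n1⇒n8  emit P0@[17:17],P4@[16:17]
[18] read 'c'  n8⇒n2 ·f  emit P1@[17:18]
[19] read 'c'  n2⇒n4 ·f  emit P2@[18:19]
[20] read 'c'  n4⇒n4 ·f  emit P2@[19:20]
[21] read 'b'  n4⇒n1 ·f  emit P0@[21:21]
[22] read 'b'  n1⇒n8  emit P0@[22:22],P4@[21:22]
[23] read 'b'  n8⇒n8 ·f  emit P0@[23:23],P4@[22:23]
[24] read 'c'  n8⇒n2 ·f  emit P1@[23:24]
[25] read 'b'  n2⇒n1 ·f  emit P0@[25:25]
[26] read 'b'  n1⇒n8  emit P0@[26:26],P4@[25:26]
[27] read 'b'  n8⇒n8 ·f  emit P0@[27:27],P4@[26:27]
[28] read 'b'  n8⇒n8 ·f  emit P0@[28:28],P4@[27:28]
[29] read 'c'  n8⇒n2 ·f  emit P1@[28:29]
[30] read 'a'  n2⇒n0 ·f

Matches: [[2,0],[3,1],[5,0],[7,0],[8,0],[8,3],[8,4],[9,1],[11,0],[12,0],[12,4],[13,0],[13,4],[14,0],[14,4],[15,1],[16,0],[17,0],[17,4],[18,1],[19,2],[20,2],[21,0],[22,0],[22,4],[23,0],[23,4],[24,1],[25,0],[26,0],[26,4],[27,0],[27,4],[28,0],[28,4],[29,1]]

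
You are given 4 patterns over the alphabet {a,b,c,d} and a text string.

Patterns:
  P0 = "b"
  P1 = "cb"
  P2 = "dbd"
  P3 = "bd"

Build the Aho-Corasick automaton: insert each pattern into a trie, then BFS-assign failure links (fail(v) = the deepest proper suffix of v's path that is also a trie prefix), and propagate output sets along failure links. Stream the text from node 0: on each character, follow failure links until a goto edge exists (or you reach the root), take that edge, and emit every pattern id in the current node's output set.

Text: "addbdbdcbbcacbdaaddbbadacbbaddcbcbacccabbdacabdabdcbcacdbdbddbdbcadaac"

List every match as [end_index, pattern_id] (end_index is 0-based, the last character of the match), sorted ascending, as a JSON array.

Build automaton:
Trie (insert patterns):
  n0 'ε': b→1 c→2 d→4
  n1 'b': d→7  [P0 ends]
  n2 'c': b→3
  n3 'cb': ·  [P1 ends]
  n4 'd': b→5
  n5 'db': d→6
  n6 'dbd': ·  [P2 ends]
  n7 'bd': ·  [P3 ends]

Failure links (BFS by depth):
  fail(1) 'b': from fail(0)=0 chase 'b': 0 ⇒ 0;  out={0}∪out(0)={0}
  fail(2) 'c': from fail(0)=0 chase 'c': 0 ⇒ 0;  out=∅∪out(0)=∅
  fail(4) 'd': from fail(0)=0 chase 'd': 0 ⇒ 0;  out=∅∪out(0)=∅
  fail(3) 'cb': from fail(2)=0 chase 'b': 0 ⇒ 1;  out={1}∪out(1)={0,1}
  fail(5) 'db': from fail(4)=0 chase 'b': 0 ⇒ 1;  out=∅∪out(1)={0}
  fail(7) 'bd': from fail(1)=0 chase 'd': 0 ⇒ 4;  out={3}∪out(4)={3}
  fail(6) 'dbd': from fail(5)=1 chase 'd': 1 ⇒ 7;  out={2}∪out(7)={2,3}

Run:
i=0 'a': node 0→0
i=1 'd': node 0→4
i=2 'd': node 4→4 ·f
i=3 'b': node 4→5  ** P0@[3:3]
i=4 'd': node 5→6  ** P2@[2:4],P3@[3:4]
i=5 'b': node 6→5 ·f  ** P0@[5:5]
i=6 'd': node 5→6  ** P2@[4:6],P3@[5:6]
i=7 'c': node 6→2 ·f
i=8 'b': node 2→3  ** P0@[8:8],P1@[7:8]
i=9 'b': node 3→1 ·f  ** P0@[9:9]
i=10 'c': node 1→2 ·f
i=11 'a': node 2→0 ·f
i=12 'c': node 0→2
i=13 'b': node 2→3  ** P0@[13:13],P1@[12:13]
i=14 'd': node 3→7 ·f  ** P3@[13:14]
i=15 'a': node 7→0 ·f
i=16 'a': node 0→0
i=17 'd': node 0→4
i=18 'd': node 4→4 ·f
i=19 'b': node 4→5  ** P0@[19:19]
i=20 'b': node 5→1 ·f  ** P0@[20:20]
i=21 'a': node 1→0 ·f
i=22 'd': node 0→4
i=23 'a': node 4→0 ·f
i=24 'c': node 0→2
i=25 'b': node 2→3  ** P0@[25:25],P1@[24:25]
i=26 'b': node 3→1 ·f  ** P0@[26:26]
i=27 'a': node 1→0 ·f
i=28 'd': node 0→4
i=29 'd': node 4→4 ·f
i=30 'c': node 4→2 ·f
i=31 'b': node 2→3  ** P0@[31:31],P1@[30:31]
i=32 'c': node 3→2 ·f
i=33 'b': node 2→3  ** P0@[33:33],P1@[32:33]
i=34 'a': node 3→0 ·f
i=35 'c': node 0→2
i=36 'c': node 2→2 ·f
i=37 'c': node 2→2 ·f
i=38 'a': node 2→0 ·f
i=39 'b': node 0→1  ** P0@[39:39]
i=40 'b': node 1→1 ·f  ** P0@[40:40]
i=41 'd': node 1→7  ** P3@[40:41]
i=42 'a': node 7→0 ·f
i=43 'c': node 0→2
i=44 'a': node 2→0 ·f
i=45 'b': node 0→1  ** P0@[45:45]
i=46 'd': node 1→7  ** P3@[45:46]
i=47 'a': node 7→0 ·f
i=48 'b': node 0→1  ** P0@[48:48]
i=49 'd': node 1→7  ** P3@[48:49]
i=50 'c': node 7→2 ·f
i=51 'b': node 2→3  ** P0@[51:51],P1@[50:51]
i=52 'c': node 3→2 ·f
i=53 'a': node 2→0 ·f
i=54 'c': node 0→2
i=55 'd': node 2→4 ·f
i=56 'b': node 4→5  ** P0@[56:56]
i=57 'd': node 5→6  ** P2@[55:57],P3@[56:57]
i=58 'b': node 6→5 ·f  ** P0@[58:58]
i=59 'd': node 5→6  ** P2@[57:59],P3@[58:59]
i=60 'd': node 6→4 ·f
i=61 'b': node 4→5  ** P0@[61:61]
i=62 'd': node 5→6  ** P2@[60:62],P3@[61:62]
i=63 'b': node 6→5 ·f  ** P0@[63:63]
i=64 'c': node 5→2 ·f
i=65 'a': node 2→0 ·f
i=66 'd': node 0→4
i=67 'a': node 4→0 ·f
i=68 'a': node 0→0
i=69 'c': node 0→2

Result: [[3,0],[4,2],[4,3],[5,0],[6,2],[6,3],[8,0],[8,1],[9,0],[13,0],[13,1],[14,3],[19,0],[20,0],[25,0],[25,1],[26,0],[31,0],[31,1],[33,0],[33,1],[39,0],[40,0],[41,3],[45,0],[46,3],[48,0],[49,3],[51,0],[51,1],[56,0],[57,2],[57,3],[58,0],[59,2],[59,3],[61,0],[62,2],[62,3],[63,0]]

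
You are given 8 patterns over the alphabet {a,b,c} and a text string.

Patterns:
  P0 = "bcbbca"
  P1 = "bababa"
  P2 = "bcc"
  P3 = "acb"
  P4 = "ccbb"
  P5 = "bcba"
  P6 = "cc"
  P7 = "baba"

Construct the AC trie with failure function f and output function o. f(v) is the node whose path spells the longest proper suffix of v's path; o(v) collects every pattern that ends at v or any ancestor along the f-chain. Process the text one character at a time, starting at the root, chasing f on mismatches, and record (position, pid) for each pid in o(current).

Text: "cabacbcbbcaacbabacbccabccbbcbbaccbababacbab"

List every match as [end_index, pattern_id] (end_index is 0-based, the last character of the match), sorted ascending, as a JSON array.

Build:
Trie nodes:
  n0 'ε': a→13 b→1 c→16
  n1 'b': a→7 c→2
  n2 'bc': b→3 c→12
  n3 'bcb': a→20 b→4
  n4 'bcbb': c→5
  n5 'bcbbc': a→6
  n6 'bcbbca': ·  ←P0
  n7 'ba': b→8
  n8 'bab': a→9
  n9 'baba': b→10  ←P7
  n10 'babab': a→11
  n11 'bababa': ·  ←P1
  n12 'bcc': ·  ←P2
  n13 'a': c→14
  n14 'ac': b→15
  n15 'acb': ·  ←P3
  n16 'c': c→17
  n17 'cc': b→18  ←P6
  n18 'ccb': b→19
  n19 'ccbb': ·  ←P4
  n20 'bcba': ·  ←P5

BFS fail/out derivation:
  n1('b'): parent n0 fail=0; on 'b' 0 → fail=0;  out ∅∪∅=∅
  n13('a'): parent n0 fail=0; on 'a' 0 → fail=0;  out ∅∪∅=∅
  n16('c'): parent n0 fail=0; on 'c' 0 → fail=0;  out ∅∪∅=∅
  n2('bc'): parent n1 fail=0; on 'c' 0 → fail=16;  out ∅∪∅=∅
  n7('ba'): parent n1 fail=0; on 'a' 0 → fail=13;  out ∅∪∅=∅
  n14('ac'): parent n13 fail=0; on 'c' 0 → fail=16;  out ∅∪∅=∅
  n17('cc'): parent n16 fail=0; on 'c' 0 → fail=16;  out {6}∪∅={6}
  n3('bcb'): parent n2 fail=16; on 'b' 16→0 → fail=1;  out ∅∪∅=∅
  n8('bab'): parent n7 fail=13; on 'b' 13→0 → fail=1;  out ∅∪∅=∅
  n12('bcc'): parent n2 fail=16; on 'c' 16 → fail=17;  out {2}∪{6}={2,6}
  n15('acb'): parent n14 fail=16; on 'b' 16→0 → fail=1;  out {3}∪∅={3}
  n18('ccb'): parent n17 fail=16; on 'b' 16→0 → fail=1;  out ∅∪∅=∅
  n4('bcbb'): parent n3 fail=1; on 'b' 1→0 → fail=1;  out ∅∪∅=∅
  n9('baba'): parent n8 fail=1; on 'a' 1 → fail=7;  out {7}∪∅={7}
  n19('ccbb'): parent n18 fail=1; on 'b' 1→0 → fail=1;  out {4}∪∅={4}
  n20('bcba'): parent n3 fail=1; on 'a' 1 → fail=7;  out {5}∪∅={5}
  n5('bcbbc'): parent n4 fail=1; on 'c' 1 → fail=2;  out ∅∪∅=∅
  n10('babab'): parent n9 fail=7; on 'b' 7 → fail=8;  out ∅∪∅=∅
  n6('bcbbca'): parent n5 fail=2; on 'a' 2→16→0 → fail=13;  out {0}∪∅={0}
  n11('bababa'): parent n10 fail=8; on 'a' 8 → fail=9;  out {1}∪{7}={1,7}

Text stream:
i=0 'c': node 0→16
i=1 'a': node 16→13 (fail-walked)
i=2 'b': node 13→1 (fail-walked)
i=3 'a': node 1→7
i=4 'c': node 7→14 (fail-walked)
i=5 'b': node 14→15  → match P3@[3:5]
i=6 'c': node 15→2 (fail-walked)
i=7 'b': node 2→3
i=8 'b': node 3→4
i=9 'c': node 4→5
i=10 'a': node 5→6  → match P0@[5:10]
i=11 'a': node 6→13 (fail-walked)
i=12 'c': node 13→14
i=13 'b': node 14→15  → match P3@[11:13]
i=14 'a': node 15→7 (fail-walked)
i=15 'b': node 7→8
i=16 'a': node 8→9  → match P7@[13:16]
i=17 'c': node 9→14 (fail-walked)
i=18 'b': node 14→15  → match P3@[16:18]
i=19 'c': node 15→2 (fail-walked)
i=20 'c': node 2→12  → match P2@[18:20],P6@[19:20]
i=21 'a': node 12→13 (fail-walked)
i=22 'b': node 13→1 (fail-walked)
i=23 'c': node 1→2
i=24 'c': node 2→12  → match P2@[22:24],P6@[23:24]
i=25 'b': node 12→18 (fail-walked)
i=26 'b': node 18→19  → match P4@[23:26]
i=27 'c': node 19→2 (fail-walked)
i=28 'b': node 2→3
i=29 'b': node 3→4
i=30 'a': node 4→7 (fail-walked)
i=31 'c': node 7→14 (fail-walked)
i=32 'c': node 14→17 (fail-walked)  → match P6@[31:32]
i=33 'b': node 17→18
i=34 'a': node 18→7 (fail-walked)
i=35 'b': node 7→8
i=36 'a': node 8→9  → match P7@[33:36]
i=37 'b': node 9→10
i=38 'a': node 10→11  → match P1@[33:38],P7@[35:38]
i=39 'c': node 11→14 (fail-walked)
i=40 'b': node 14→15  → match P3@[38:40]
i=41 'a': node 15→7 (fail-walked)
i=42 'b': node 7→8

Result: [[5,3],[10,0],[13,3],[16,7],[18,3],[20,2],[20,6],[24,2],[24,6],[26,4],[32,6],[36,7],[38,1],[38,7],[40,3]]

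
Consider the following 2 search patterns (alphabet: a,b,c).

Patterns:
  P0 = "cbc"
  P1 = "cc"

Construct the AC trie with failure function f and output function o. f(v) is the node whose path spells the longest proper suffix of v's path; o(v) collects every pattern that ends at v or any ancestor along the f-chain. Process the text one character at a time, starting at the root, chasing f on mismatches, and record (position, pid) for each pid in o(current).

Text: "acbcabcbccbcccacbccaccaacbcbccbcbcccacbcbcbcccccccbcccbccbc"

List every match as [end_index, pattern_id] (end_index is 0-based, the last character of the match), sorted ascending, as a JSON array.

Construct AC machine:
Trie (insert patterns):
  n0 'ε': c→1
  n1 'c': b→2 c→4
  n2 'cb': c→3
  n3 'cbc': ·  [P0 ends]
  n4 'cc': ·  [P1 ends]

BFS fail/out derivation:
  fail(1) 'c': from fail(0)=0 chase 'c': 0 ⇒ 0;  out=∅∪out(0)=∅
  fail(2) 'cb': from fail(1)=0 chase 'b': 0 ⇒ 0;  out=∅∪out(0)=∅
  fail(4) 'cc': from fail(1)=0 chase 'c': 0 ⇒ 1;  out={1}∪out(1)={1}
  fail(3) 'cbc': from fail(2)=0 chase 'c': 0 ⇒ 1;  out={0}∪out(1)={0}

Text stream:
[0] read 'a'  n0⇒n0
[1] read 'c'  n0⇒n1
[2] read 'b'  n1⇒n2
[3] read 'c'  n2⇒n3  → match P0@[1:3]
[4] read 'a'  n3⇒n0 ·f
[5] read 'b'  n0⇒n0
[6] read 'c'  n0⇒n1
[7] read 'b'  n1⇒n2
[8] read 'c'  n2⇒n3  → match P0@[6:8]
[9] read 'c'  n3⇒n4 ·f  → match P1@[8:9]
[10] read 'b'  n4⇒n2 ·f
[11] read 'c'  n2⇒n3  → match P0@[9:11]
[12] read 'c'  n3⇒n4 ·f  → match P1@[11:12]
[13] read 'c'  n4⇒n4 ·f  → match P1@[12:13]
[14] read 'a'  n4⇒n0 ·f
[15] read 'c'  n0⇒n1
[16] read 'b'  n1⇒n2
[17] read 'c'  n2⇒n3  → match P0@[15:17]
[18] read 'c'  n3⇒n4 ·f  → match P1@[17:18]
[19] read 'a'  n4⇒n0 ·f
[20] read 'c'  n0⇒n1
[21] read 'c'  n1⇒n4  → match P1@[20:21]
[22] read 'a'  n4⇒n0 ·f
[23] read 'a'  n0⇒n0
[24] read 'c'  n0⇒n1
[25] read 'b'  n1⇒n2
[26] read 'c'  n2⇒n3  → match P0@[24:26]
[27] read 'b'  n3⇒n2 ·f
[28] read 'c'  n2⇒n3  → match P0@[26:28]
[29] read 'c'  n3⇒n4 ·f  → match P1@[28:29]
[30] read 'b'  n4⇒n2 ·f
[31] read 'c'  n2⇒n3  → match P0@[29:31]
[32] read 'b'  n3⇒n2 ·f
[33] read 'c'  n2⇒n3  → match P0@[31:33]
[34] read 'c'  n3⇒n4 ·f  → match P1@[33:34]
[35] read 'c'  n4⇒n4 ·f  → match P1@[34:35]
[36] read 'a'  n4⇒n0 ·f
[37] read 'c'  n0⇒n1
[38] read 'b'  n1⇒n2
[39] read 'c'  n2⇒n3  → match P0@[37:39]
[40] read 'b'  n3⇒n2 ·f
[41] read 'c'  n2⇒n3  → match P0@[39:41]
[42] read 'b'  n3⇒n2 ·f
[43] read 'c'  n2⇒n3  → match P0@[41:43]
[44] read 'c'  n3⇒n4 ·f  → match P1@[43:44]
[45] read 'c'  n4⇒n4 ·f  → match P1@[44:45]
[46] read 'c'  n4⇒n4 ·f  → match P1@[45:46]
[47] read 'c'  n4⇒n4 ·f  → match P1@[46:47]
[48] read 'c'  n4⇒n4 ·f  → match P1@[47:48]
[49] read 'c'  n4⇒n4 ·f  → match P1@[48:49]
[50] read 'b'  n4⇒n2 ·f
[51] read 'c'  n2⇒n3  → match P0@[49:51]
[52] read 'c'  n3⇒n4 ·f  → match P1@[51:52]
[53] read 'c'  n4⇒n4 ·f  → match P1@[52:53]
[54] read 'b'  n4⇒n2 ·f
[55] read 'c'  n2⇒n3  → match P0@[53:55]
[56] read 'c'  n3⇒n4 ·f  → match P1@[55:56]
[57] read 'b'  n4⇒n2 ·f
[58] read 'c'  n2⇒n3  → match P0@[56:58]

All matches (sorted): [[3,0],[8,0],[9,1],[11,0],[12,1],[13,1],[17,0],[18,1],[21,1],[26,0],[28,0],[29,1],[31,0],[33,0],[34,1],[35,1],[39,0],[41,0],[43,0],[44,1],[45,1],[46,1],[47,1],[48,1],[49,1],[51,0],[52,1],[53,1],[55,0],[56,1],[58,0]]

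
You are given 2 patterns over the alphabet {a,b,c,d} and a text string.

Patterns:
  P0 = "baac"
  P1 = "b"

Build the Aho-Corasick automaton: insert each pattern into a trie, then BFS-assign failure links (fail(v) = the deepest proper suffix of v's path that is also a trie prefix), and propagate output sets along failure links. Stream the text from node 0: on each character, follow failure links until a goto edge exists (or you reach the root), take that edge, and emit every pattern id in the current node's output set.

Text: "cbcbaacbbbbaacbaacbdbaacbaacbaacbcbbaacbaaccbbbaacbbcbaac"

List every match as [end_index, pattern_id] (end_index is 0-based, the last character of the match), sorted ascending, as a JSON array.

Build:
Trie (insert patterns):
  n0 'ε': b→1
  n1 'b': a→2  [P1 ends]
  n2 'ba': a→3
  n3 'baa': c→4
  n4 'baac': ·  [P0 ends]

Failure links (BFS by depth):
  fail(1) 'b': from fail(0)=0 chase 'b': 0 ⇒ 0;  out={1}∪out(0)={1}
  fail(2) 'ba': from fail(1)=0 chase 'a': 0 ⇒ 0;  out=∅∪out(0)=∅
  fail(3) 'baa': from fail(2)=0 chase 'a': 0 ⇒ 0;  out=∅∪out(0)=∅
  fail(4) 'baac': from fail(3)=0 chase 'c': 0 ⇒ 0;  out={0}∪out(0)={0}

Text stream:
i=0 'c': node 0→0
i=1 'b': node 0→1  ** P1@[1:1]
i=2 'c': node 1→0 (via fail)
i=3 'b': node 0→1  ** P1@[3:3]
i=4 'a': node 1→2
i=5 'a': node 2→3
i=6 'c': node 3→4  ** P0@[3:6]
i=7 'b': node 4→1 (via fail)  ** P1@[7:7]
i=8 'b': node 1→1 (via fail)  ** P1@[8:8]
i=9 'b': node 1→1 (via fail)  ** P1@[9:9]
i=10 'b': node 1→1 (via fail)  ** P1@[10:10]
i=11 'a': node 1→2
i=12 'a': node 2→3
i=13 'c': node 3→4  ** P0@[10:13]
i=14 'b': node 4→1 (via fail)  ** P1@[14:14]
i=15 'a': node 1→2
i=16 'a': node 2→3
i=17 'c': node 3→4  ** P0@[14:17]
i=18 'b': node 4→1 (via fail)  ** P1@[18:18]
i=19 'd': node 1→0 (via fail)
i=20 'b': node 0→1  ** P1@[20:20]
i=21 'a': node 1→2
i=22 'a': node 2→3
i=23 'c': node 3→4  ** P0@[20:23]
i=24 'b': node 4→1 (via fail)  ** P1@[24:24]
i=25 'a': node 1→2
i=26 'a': node 2→3
i=27 'c': node 3→4  ** P0@[24:27]
i=28 'b': node 4→1 (via fail)  ** P1@[28:28]
i=29 'a': node 1→2
i=30 'a': node 2→3
i=31 'c': node 3→4  ** P0@[28:31]
i=32 'b': node 4→1 (via fail)  ** P1@[32:32]
i=33 'c': node 1→0 (via fail)
i=34 'b': node 0→1  ** P1@[34:34]
i=35 'b': node 1→1 (via fail)  ** P1@[35:35]
i=36 'a': node 1→2
i=37 'a': node 2→3
i=38 'c': node 3→4  ** P0@[35:38]
i=39 'b': node 4→1 (via fail)  ** P1@[39:39]
i=40 'a': node 1→2
i=41 'a': node 2→3
i=42 'c': node 3→4  ** P0@[39:42]
i=43 'c': node 4→0 (via fail)
i=44 'b': node 0→1  ** P1@[44:44]
i=45 'b': node 1→1 (via fail)  ** P1@[45:45]
i=46 'b': node 1→1 (via fail)  ** P1@[46:46]
i=47 'a': node 1→2
i=48 'a': node 2→3
i=49 'c': node 3→4  ** P0@[46:49]
i=50 'b': node 4→1 (via fail)  ** P1@[50:50]
i=51 'b': node 1→1 (via fail)  ** P1@[51:51]
i=52 'c': node 1→0 (via fail)
i=53 'b': node 0→1  ** P1@[53:53]
i=54 'a': node 1→2
i=55 'a': node 2→3
i=56 'c': node 3→4  ** P0@[53:56]

All matches (sorted): [[1,1],[3,1],[6,0],[7,1],[8,1],[9,1],[10,1],[13,0],[14,1],[17,0],[18,1],[20,1],[23,0],[24,1],[27,0],[28,1],[31,0],[32,1],[34,1],[35,1],[38,0],[39,1],[42,0],[44,1],[45,1],[46,1],[49,0],[50,1],[51,1],[53,1],[56,0]]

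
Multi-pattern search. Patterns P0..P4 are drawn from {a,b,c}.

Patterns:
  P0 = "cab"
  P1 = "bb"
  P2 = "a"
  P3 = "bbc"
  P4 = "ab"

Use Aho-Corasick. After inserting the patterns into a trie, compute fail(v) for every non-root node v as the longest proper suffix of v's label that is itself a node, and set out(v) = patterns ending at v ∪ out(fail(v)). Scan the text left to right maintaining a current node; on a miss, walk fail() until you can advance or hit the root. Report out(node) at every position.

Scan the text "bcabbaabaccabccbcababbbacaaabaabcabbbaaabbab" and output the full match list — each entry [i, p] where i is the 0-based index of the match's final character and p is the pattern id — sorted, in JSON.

Build:
Trie nodes:
  n0 'ε': a→6 b→4 c→1
  n1 'c': a→2
  n2 'ca': b→3
  n3 'cab': ·  ←P0
  n4 'b': b→5
  n5 'bb': c→7  ←P1
  n6 'a': b→8  ←P2
  n7 'bbc': ·  ←P3
  n8 'ab': ·  ←P4

Failure links (BFS by depth):
  n1('c'): parent n0 fail=0; on 'c' 0 → fail=0;  out ∅∪∅=∅
  n4('b'): parent n0 fail=0; on 'b' 0 → fail=0;  out ∅∪∅=∅
  n6('a'): parent n0 fail=0; on 'a' 0 → fail=0;  out {2}∪∅={2}
  n2('ca'): parent n1 fail=0; on 'a' 0 → fail=6;  out ∅∪{2}={2}
  n5('bb'): parent n4 fail=0; on 'b' 0 → fail=4;  out {1}∪∅={1}
  n8('ab'): parent n6 fail=0; on 'b' 0 → fail=4;  out {4}∪∅={4}
  n3('cab'): parent n2 fail=6; on 'b' 6 → fail=8;  out {0}∪{4}={0,4}
  n7('bbc'): parent n5 fail=4; on 'c' 4→0 → fail=1;  out {3}∪∅={3}

Scan:
[0] read 'b'  n0⇒n4
[1] read 'c'  n4⇒n1 (via fail)
[2] read 'a'  n1⇒n2  → match P2@[2:2]
[3] read 'b'  n2⇒n3  → match P0@[1:3],P4@[2:3]
[4] read 'b'  n3⇒n5 (via fail)  → match P1@[3:4]
[5] read 'a'  n5⇒n6 (via fail)  → match P2@[5:5]
[6] read 'a'  n6⇒n6 (via fail)  → match P2@[6:6]
[7] read 'b'  n6⇒n8  → match P4@[6:7]
[8] read 'a'  n8⇒n6 (via fail)  → match P2@[8:8]
[9] read 'c'  n6⇒n1 (via fail)
[10] read 'c'  n1⇒n1 (via fail)
[11] read 'a'  n1⇒n2  → match P2@[11:11]
[12] read 'b'  n2⇒n3  → match P0@[10:12],P4@[11:12]
[13] read 'c'  n3⇒n1 (via fail)
[14] read 'c'  n1⇒n1 (via fail)
[15] read 'b'  n1⇒n4 (via fail)
[16] read 'c'  n4⇒n1 (via fail)
[17] read 'a'  n1⇒n2  → match P2@[17:17]
[18] read 'b'  n2⇒n3  → match P0@[16:18],P4@[17:18]
[19] read 'a'  n3⇒n6 (via fail)  → match P2@[19:19]
[20] read 'b'  n6⇒n8  → match P4@[19:20]
[21] read 'b'  n8⇒n5 (via fail)  → match P1@[20:21]
[22] read 'b'  n5⇒n5 (via fail)  → match P1@[21:22]
[23] read 'a'  n5⇒n6 (via fail)  → match P2@[23:23]
[24] read 'c'  n6⇒n1 (via fail)
[25] read 'a'  n1⇒n2  → match P2@[25:25]
[26] read 'a'  n2⇒n6 (via fail)  → match P2@[26:26]
[27] read 'a'  n6⇒n6 (via fail)  → match P2@[27:27]
[28] read 'b'  n6⇒n8  → match P4@[27:28]
[29] read 'a'  n8⇒n6 (via fail)  → match P2@[29:29]
[30] read 'a'  n6⇒n6 (via fail)  → match P2@[30:30]
[31] read 'b'  n6⇒n8  → match P4@[30:31]
[32] read 'c'  n8⇒n1 (via fail)
[33] read 'a'  n1⇒n2  → match P2@[33:33]
[34] read 'b'  n2⇒n3  → match P0@[32:34],P4@[33:34]
[35] read 'b'  n3⇒n5 (via fail)  → match P1@[34:35]
[36] read 'b'  n5⇒n5 (via fail)  → match P1@[35:36]
[37] read 'a'  n5⇒n6 (via fail)  → match P2@[37:37]
[38] read 'a'  n6⇒n6 (via fail)  → match P2@[38:38]
[39] read 'a'  n6⇒n6 (via fail)  → match P2@[39:39]
[40] read 'b'  n6⇒n8  → match P4@[39:40]
[41] read 'b'  n8⇒n5 (via fail)  → match P1@[40:41]
[42] read 'a'  n5⇒n6 (via fail)  → match P2@[42:42]
[43] read 'b'  n6⇒n8  → match P4@[42:43]

All matches (sorted): [[2,2],[3,0],[3,4],[4,1],[5,2],[6,2],[7,4],[8,2],[11,2],[12,0],[12,4],[17,2],[18,0],[18,4],[19,2],[20,4],[21,1],[22,1],[23,2],[25,2],[26,2],[27,2],[28,4],[29,2],[30,2],[31,4],[33,2],[34,0],[34,4],[35,1],[36,1],[37,2],[38,2],[39,2],[40,4],[41,1],[42,2],[43,4]]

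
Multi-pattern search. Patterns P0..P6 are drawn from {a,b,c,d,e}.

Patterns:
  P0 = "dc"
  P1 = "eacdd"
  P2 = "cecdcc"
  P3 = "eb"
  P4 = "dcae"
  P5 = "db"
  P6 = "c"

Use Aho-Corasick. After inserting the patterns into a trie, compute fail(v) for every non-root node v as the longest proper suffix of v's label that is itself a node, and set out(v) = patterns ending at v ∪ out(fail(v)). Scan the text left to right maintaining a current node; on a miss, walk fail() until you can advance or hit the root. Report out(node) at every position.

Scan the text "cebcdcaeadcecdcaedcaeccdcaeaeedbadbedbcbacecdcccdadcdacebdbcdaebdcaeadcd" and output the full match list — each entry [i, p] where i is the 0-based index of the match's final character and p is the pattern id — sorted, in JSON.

Build:
Trie (insert patterns):
  n0 'ε': c→8 d→1 e→3
  n1 'd': b→17 c→2
  n2 'dc': a→15  ←P0
  n3 'e': a→4 b→14
  n4 'ea': c→5
  n5 'eac': d→6
  n6 'eacd': d→7
  n7 'eacdd': ·  ←P1
  n8 'c': e→9  ←P6
  n9 'ce': c→10
  n10 'cec': d→11
  n11 'cecd': c→12
  n12 'cecdc': c→13
  n13 'cecdcc': ·  ←P2
  n14 'eb': ·  ←P3
  n15 'dca': e→16
  n16 'dcae': ·  ←P4
  n17 'db': ·  ←P5

Failure links (BFS by depth):
  n1('d'): parent n0 fail=0; on 'd' 0 → fail=0;  out ∅∪∅=∅
  n3('e'): parent n0 fail=0; on 'e' 0 → fail=0;  out ∅∪∅=∅
  n8('c'): parent n0 fail=0; on 'c' 0 → fail=0;  out {6}∪∅={6}
  n2('dc'): parent n1 fail=0; on 'c' 0 → fail=8;  out {0}∪{6}={0,6}
  n4('ea'): parent n3 fail=0; on 'a' 0 → fail=0;  out ∅∪∅=∅
  n9('ce'): parent n8 fail=0; on 'e' 0 → fail=3;  out ∅∪∅=∅
  n14('eb'): parent n3 fail=0; on 'b' 0 → fail=0;  out {3}∪∅={3}
  n17('db'): parent n1 fail=0; on 'b' 0 → fail=0;  out {5}∪∅={5}
  n5('eac'): parent n4 fail=0; on 'c' 0 → fail=8;  out ∅∪{6}={6}
  n10('cec'): parent n9 fail=3; on 'c' 3→0 → fail=8;  out ∅∪{6}={6}
  n15('dca'): parent n2 fail=8; on 'a' 8→0 → fail=0;  out ∅∪∅=∅
  n6('eacd'): parent n5 fail=8; on 'd' 8→0 → fail=1;  out ∅∪∅=∅
  n11('cecd'): parent n10 fail=8; on 'd' 8→0 → fail=1;  out ∅∪∅=∅
  n16('dcae'): parent n15 fail=0; on 'e' 0 → fail=3;  out {4}∪∅={4}
  n7('eacdd'): parent n6 fail=1; on 'd' 1→0 → fail=1;  out {1}∪∅={1}
  n12('cecdc'): parent n11 fail=1; on 'c' 1 → fail=2;  out ∅∪{0,6}={0,6}
  n13('cecdcc'): parent n12 fail=2; on 'c' 2→8→0 → fail=8;  out {2}∪{6}={2,6}

Run:
[0] read 'c'  n0⇒n8  ** P6@[0:0]
[1] read 'e'  n8⇒n9
[2] read 'b'  n9⇒n14 ·f  ** P3@[1:2]
[3] read 'c'  n14⇒n8 ·f  ** P6@[3:3]
[4] read 'd'  n8⇒n1 ·f
[5] read 'c'  n1⇒n2  ** P0@[4:5],P6@[5:5]
[6] read 'a'  n2⇒n15
[7] read 'e'  n15⇒n16  ** P4@[4:7]
[8] read 'a'  n16⇒n4 ·f
[9] read 'd'  n4⇒n1 ·f
[10] read 'c'  n1⇒n2  ** P0@[9:10],P6@[10:10]
[11] read 'e'  n2⇒n9 ·f
[12] read 'c'  n9⇒n10  ** P6@[12:12]
[13] read 'd'  n10⇒n11
[14] read 'c'  n11⇒n12  ** P0@[13:14],P6@[14:14]
[15] read 'a'  n12⇒n15 ·f
[16] read 'e'  n15⇒n16  ** P4@[13:16]
[17] read 'd'  n16⇒n1 ·f
[18] read 'c'  n1⇒n2  ** P0@[17:18],P6@[18:18]
[19] read 'a'  n2⇒n15
[20] read 'e'  n15⇒n16  ** P4@[17:20]
[21] read 'c'  n16⇒n8 ·f  ** P6@[21:21]
[22] read 'c'  n8⇒n8 ·f  ** P6@[22:22]
[23] read 'd'  n8⇒n1 ·f
[24] read 'c'  n1⇒n2  ** P0@[23:24],P6@[24:24]
[25] read 'a'  n2⇒n15
[26] read 'e'  n15⇒n16  ** P4@[23:26]
[27] read 'a'  n16⇒n4 ·f
[28] read 'e'  n4⇒n3 ·f
[29] read 'e'  n3⇒n3 ·f
[30] read 'd'  n3⇒n1 ·f
[31] read 'b'  n1⇒n17  ** P5@[30:31]
[32] read 'a'  n17⇒n0 ·f
[33] read 'd'  n0⇒n1
[34] read 'b'  n1⇒n17  ** P5@[33:34]
[35] read 'e'  n17⇒n3 ·f
[36] read 'd'  n3⇒n1 ·f
[37] read 'b'  n1⇒n17  ** P5@[36:37]
[38] read 'c'  n17⇒n8 ·f  ** P6@[38:38]
[39] read 'b'  n8⇒n0 ·f
[40] read 'a'  n0⇒n0
[41] read 'c'  n0⇒n8  ** P6@[41:41]
[42] read 'e'  n8⇒n9
[43] read 'c'  n9⇒n10  ** P6@[43:43]
[44] read 'd'  n10⇒n11
[45] read 'c'  n11⇒n12  ** P0@[44:45],P6@[45:45]
[46] read 'c'  n12⇒n13  ** P2@[41:46],P6@[46:46]
[47] read 'c'  n13⇒n8 ·f  ** P6@[47:47]
[48] read 'd'  n8⇒n1 ·f
[49] read 'a'  n1⇒n0 ·f
[50] read 'd'  n0⇒n1
[51] read 'c'  n1⇒n2  ** P0@[50:51],P6@[51:51]
[52] read 'd'  n2⇒n1 ·f
[53] read 'a'  n1⇒n0 ·f
[54] read 'c'  n0⇒n8  ** P6@[54:54]
[55] read 'e'  n8⇒n9
[56] read 'b'  n9⇒n14 ·f  ** P3@[55:56]
[57] read 'd'  n14⇒n1 ·f
[58] read 'b'  n1⇒n17  ** P5@[57:58]
[59] read 'c'  n17⇒n8 ·f  ** P6@[59:59]
[60] read 'd'  n8⇒n1 ·f
[61] read 'a'  n1⇒n0 ·f
[62] read 'e'  n0⇒n3
[63] read 'b'  n3⇒n14  ** P3@[62:63]
[64] read 'd'  n14⇒n1 ·f
[65] read 'c'  n1⇒n2  ** P0@[64:65],P6@[65:65]
[66] read 'a'  n2⇒n15
[67] read 'e'  n15⇒n16  ** P4@[64:67]
[68] read 'a'  n16⇒n4 ·f
[69] read 'd'  n4⇒n1 ·f
[70] read 'c'  n1⇒n2  ** P0@[69:70],P6@[70:70]
[71] read 'd'  n2⇒n1 ·f

All matches (sorted): [[0,6],[2,3],[3,6],[5,0],[5,6],[7,4],[10,0],[10,6],[12,6],[14,0],[14,6],[16,4],[18,0],[18,6],[20,4],[21,6],[22,6],[24,0],[24,6],[26,4],[31,5],[34,5],[37,5],[38,6],[41,6],[43,6],[45,0],[45,6],[46,2],[46,6],[47,6],[51,0],[51,6],[54,6],[56,3],[58,5],[59,6],[63,3],[65,0],[65,6],[67,4],[70,0],[70,6]]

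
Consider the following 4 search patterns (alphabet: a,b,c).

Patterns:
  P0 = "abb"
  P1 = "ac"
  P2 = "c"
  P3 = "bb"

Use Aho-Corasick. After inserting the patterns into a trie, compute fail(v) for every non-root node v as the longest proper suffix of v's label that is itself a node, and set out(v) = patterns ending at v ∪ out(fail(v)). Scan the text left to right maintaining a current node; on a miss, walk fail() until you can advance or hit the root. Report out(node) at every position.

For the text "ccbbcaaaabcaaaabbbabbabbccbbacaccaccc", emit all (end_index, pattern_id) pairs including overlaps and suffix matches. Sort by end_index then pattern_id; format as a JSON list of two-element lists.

Build automaton:
Trie (insert patterns):
  0='ε' goto a→1 b→6 c→5
  1='a' goto b→2 c→4
  2='ab' goto b→3
  3='abb' goto ·  [P0 ends]
  4='ac' goto ·  [P1 ends]
  5='c' goto ·  [P2 ends]
  6='b' goto b→7
  7='bb' goto ·  [P3 ends]

BFS fail/out derivation:
  fail(1) 'a': from fail(0)=0 chase 'a': 0 ⇒ 0;  out=∅∪out(0)=∅
  fail(5) 'c': from fail(0)=0 chase 'c': 0 ⇒ 0;  out={2}∪out(0)={2}
  fail(6) 'b': from fail(0)=0 chase 'b': 0 ⇒ 0;  out=∅∪out(0)=∅
  fail(2) 'ab': from fail(1)=0 chase 'b': 0 ⇒ 6;  out=∅∪out(6)=∅
  fail(4) 'ac': from fail(1)=0 chase 'c': 0 ⇒ 5;  out={1}∪out(5)={1,2}
  fail(7) 'bb': from fail(6)=0 chase 'b': 0 ⇒ 6;  out={3}∪out(6)={3}
  fail(3) 'abb': from fail(2)=6 chase 'b': 6 ⇒ 7;  out={0}∪out(7)={0,3}

Text stream:
i=0 'c': node 0→5  → match P2@[0:0]
i=1 'c': node 5→5 (fail-walked)  → match P2@[1:1]
i=2 'b': node 5→6 (fail-walked)
i=3 'b': node 6→7  → match P3@[2:3]
i=4 'c': node 7→5 (fail-walked)  → match P2@[4:4]
i=5 'a': node 5→1 (fail-walked)
i=6 'a': node 1→1 (fail-walked)
i=7 'a': node 1→1 (fail-walked)
i=8 'a': node 1→1 (fail-walked)
i=9 'b': node 1→2
i=10 'c': node 2→5 (fail-walked)  → match P2@[10:10]
i=11 'a': node 5→1 (fail-walked)
i=12 'a': node 1→1 (fail-walked)
i=13 'a': node 1→1 (fail-walked)
i=14 'a': node 1→1 (fail-walked)
i=15 'b': node 1→2
i=16 'b': node 2→3  → match P0@[14:16],P3@[15:16]
i=17 'b': node 3→7 (fail-walked)  → match P3@[16:17]
i=18 'a': node 7→1 (fail-walked)
i=19 'b': node 1→2
i=20 'b': node 2→3  → match P0@[18:20],P3@[19:20]
i=21 'a': node 3→1 (fail-walked)
i=22 'b': node 1→2
i=23 'b': node 2→3  → match P0@[21:23],P3@[22:23]
i=24 'c': node 3→5 (fail-walked)  → match P2@[24:24]
i=25 'c': node 5→5 (fail-walked)  → match P2@[25:25]
i=26 'b': node 5→6 (fail-walked)
i=27 'b': node 6→7  → match P3@[26:27]
i=28 'a': node 7→1 (fail-walked)
i=29 'c': node 1→4  → match P1@[28:29],P2@[29:29]
i=30 'a': node 4→1 (fail-walked)
i=31 'c': node 1→4  → match P1@[30:31],P2@[31:31]
i=32 'c': node 4→5 (fail-walked)  → match P2@[32:32]
i=33 'a': node 5→1 (fail-walked)
i=34 'c': node 1→4  → match P1@[33:34],P2@[34:34]
i=35 'c': node 4→5 (fail-walked)  → match P2@[35:35]
i=36 'c': node 5→5 (fail-walked)  → match P2@[36:36]

All matches (sorted): [[0,2],[1,2],[3,3],[4,2],[10,2],[16,0],[16,3],[17,3],[20,0],[20,3],[23,0],[23,3],[24,2],[25,2],[27,3],[29,1],[29,2],[31,1],[31,2],[32,2],[34,1],[34,2],[35,2],[36,2]]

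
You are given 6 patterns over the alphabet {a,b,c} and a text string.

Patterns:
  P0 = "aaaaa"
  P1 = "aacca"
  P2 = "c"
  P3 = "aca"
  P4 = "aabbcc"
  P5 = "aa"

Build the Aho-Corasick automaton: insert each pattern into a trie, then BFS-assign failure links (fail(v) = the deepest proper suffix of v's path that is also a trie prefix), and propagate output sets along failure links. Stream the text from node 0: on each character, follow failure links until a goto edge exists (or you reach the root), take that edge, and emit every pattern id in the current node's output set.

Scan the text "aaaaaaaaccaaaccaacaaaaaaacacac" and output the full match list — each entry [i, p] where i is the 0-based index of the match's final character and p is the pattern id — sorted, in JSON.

Construct AC machine:
Trie (insert patterns):
  0='ε' goto a→1 c→9
  1='a' goto a→2 c→10
  2='aa' goto a→3 b→12 c→6  ←P5
  3='aaa' goto a→4
  4='aaaa' goto a→5
  5='aaaaa' goto ·  ←P0
  6='aac' goto c→7
  7='aacc' goto a→8
  8='aacca' goto ·  ←P1
  9='c' goto ·  ←P2
  10='ac' goto a→11
  11='aca' goto ·  ←P3
  12='aab' goto b→13
  13='aabb' goto c→14
  14='aabbc' goto c→15
  15='aabbcc' goto ·  ←P4

BFS fail/out derivation:
  fail(1) 'a': from fail(0)=0 chase 'a': 0 ⇒ 0;  out=∅∪out(0)=∅
  fail(9) 'c': from fail(0)=0 chase 'c': 0 ⇒ 0;  out={2}∪out(0)={2}
  fail(2) 'aa': from fail(1)=0 chase 'a': 0 ⇒ 1;  out={5}∪out(1)={5}
  fail(10) 'ac': from fail(1)=0 chase 'c': 0 ⇒ 9;  out=∅∪out(9)={2}
  fail(3) 'aaa': from fail(2)=1 chase 'a': 1 ⇒ 2;  out=∅∪out(2)={5}
  fail(6) 'aac': from fail(2)=1 chase 'c': 1 ⇒ 10;  out=∅∪out(10)={2}
  fail(11) 'aca': from fail(10)=9 chase 'a': 9→0 ⇒ 1;  out={3}∪out(1)={3}
  fail(12) 'aab': from fail(2)=1 chase 'b': 1→0 ⇒ 0;  out=∅∪out(0)=∅
  fail(4) 'aaaa': from fail(3)=2 chase 'a': 2 ⇒ 3;  out=∅∪out(3)={5}
  fail(7) 'aacc': from fail(6)=10 chase 'c': 10→9→0 ⇒ 9;  out=∅∪out(9)={2}
  fail(13) 'aabb': from fail(12)=0 chase 'b': 0 ⇒ 0;  out=∅∪out(0)=∅
  fail(5) 'aaaaa': from fail(4)=3 chase 'a': 3 ⇒ 4;  out={0}∪out(4)={0,5}
  fail(8) 'aacca': from fail(7)=9 chase 'a': 9→0 ⇒ 1;  out={1}∪out(1)={1}
  fail(14) 'aabbc': from fail(13)=0 chase 'c': 0 ⇒ 9;  out=∅∪out(9)={2}
  fail(15) 'aabbcc': from fail(14)=9 chase 'c': 9→0 ⇒ 9;  out={4}∪out(9)={2,4}

Text stream:
i=0 'a': node 0→1
i=1 'a': node 1→2  ** P5@[0:1]
i=2 'a': node 2→3  ** P5@[1:2]
i=3 'a': node 3→4  ** P5@[2:3]
i=4 'a': node 4→5  ** P0@[0:4],P5@[3:4]
i=5 'a': node 5→5 (fail-walked)  ** P0@[1:5],P5@[4:5]
i=6 'a': node 5→5 (fail-walked)  ** P0@[2:6],P5@[5:6]
i=7 'a': node 5→5 (fail-walked)  ** P0@[3:7],P5@[6:7]
i=8 'c': node 5→6 (fail-walked)  ** P2@[8:8]
i=9 'c': node 6→7  ** P2@[9:9]
i=10 'a': node 7→8  ** P1@[6:10]
i=11 'a': node 8→2 (fail-walked)  ** P5@[10:11]
i=12 'a': node 2→3  ** P5@[11:12]
i=13 'c': node 3→6 (fail-walked)  ** P2@[13:13]
i=14 'c': node 6→7  ** P2@[14:14]
i=15 'a': node 7→8  ** P1@[11:15]
i=16 'a': node 8→2 (fail-walked)  ** P5@[15:16]
i=17 'c': node 2→6  ** P2@[17:17]
i=18 'a': node 6→11 (fail-walked)  ** P3@[16:18]
i=19 'a': node 11→2 (fail-walked)  ** P5@[18:19]
i=20 'a': node 2→3  ** P5@[19:20]
i=21 'a': node 3→4  ** P5@[20:21]
i=22 'a': node 4→5  ** P0@[18:22],P5@[21:22]
i=23 'a': node 5→5 (fail-walked)  ** P0@[19:23],P5@[22:23]
i=24 'a': node 5→5 (fail-walked)  ** P0@[20:24],P5@[23:24]
i=25 'c': node 5→6 (fail-walked)  ** P2@[25:25]
i=26 'a': node 6→11 (fail-walked)  ** P3@[24:26]
i=27 'c': node 11→10 (fail-walked)  ** P2@[27:27]
i=28 'a': node 10→11  ** P3@[26:28]
i=29 'c': node 11→10 (fail-walked)  ** P2@[29:29]

All matches (sorted): [[1,5],[2,5],[3,5],[4,0],[4,5],[5,0],[5,5],[6,0],[6,5],[7,0],[7,5],[8,2],[9,2],[10,1],[11,5],[12,5],[13,2],[14,2],[15,1],[16,5],[17,2],[18,3],[19,5],[20,5],[21,5],[22,0],[22,5],[23,0],[23,5],[24,0],[24,5],[25,2],[26,3],[27,2],[28,3],[29,2]]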